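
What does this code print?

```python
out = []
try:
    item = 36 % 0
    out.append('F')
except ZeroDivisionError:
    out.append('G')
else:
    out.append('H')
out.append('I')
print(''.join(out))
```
GI

else block skipped when exception is caught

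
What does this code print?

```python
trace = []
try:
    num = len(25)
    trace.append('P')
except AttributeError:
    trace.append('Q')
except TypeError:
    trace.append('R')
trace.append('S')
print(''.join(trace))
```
RS

TypeError is caught by its specific handler, not AttributeError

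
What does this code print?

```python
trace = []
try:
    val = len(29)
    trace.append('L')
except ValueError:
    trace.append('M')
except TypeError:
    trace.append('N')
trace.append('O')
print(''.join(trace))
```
NO

TypeError is caught by its specific handler, not ValueError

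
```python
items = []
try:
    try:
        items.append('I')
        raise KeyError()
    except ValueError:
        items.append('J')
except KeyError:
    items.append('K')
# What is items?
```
['I', 'K']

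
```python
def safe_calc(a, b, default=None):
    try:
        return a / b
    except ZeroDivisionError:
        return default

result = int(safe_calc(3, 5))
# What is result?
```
0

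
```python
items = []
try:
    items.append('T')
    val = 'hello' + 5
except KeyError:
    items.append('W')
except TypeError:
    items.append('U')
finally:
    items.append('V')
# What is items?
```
['T', 'U', 'V']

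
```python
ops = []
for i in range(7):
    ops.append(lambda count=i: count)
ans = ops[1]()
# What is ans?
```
1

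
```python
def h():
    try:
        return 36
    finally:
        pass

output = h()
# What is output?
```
36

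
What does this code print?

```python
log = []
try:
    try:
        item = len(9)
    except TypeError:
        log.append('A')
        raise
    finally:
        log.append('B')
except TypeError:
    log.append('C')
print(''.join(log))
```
ABC

finally runs before re-raised exception propagates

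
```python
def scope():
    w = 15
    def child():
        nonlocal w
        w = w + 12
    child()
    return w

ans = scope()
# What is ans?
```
27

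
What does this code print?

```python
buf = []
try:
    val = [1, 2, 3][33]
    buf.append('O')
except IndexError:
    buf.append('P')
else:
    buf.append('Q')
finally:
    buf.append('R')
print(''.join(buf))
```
PR

Exception: except runs, else skipped, finally runs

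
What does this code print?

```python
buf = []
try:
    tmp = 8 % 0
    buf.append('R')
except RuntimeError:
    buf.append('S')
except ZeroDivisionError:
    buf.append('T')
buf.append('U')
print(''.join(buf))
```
TU

ZeroDivisionError is caught by its specific handler, not RuntimeError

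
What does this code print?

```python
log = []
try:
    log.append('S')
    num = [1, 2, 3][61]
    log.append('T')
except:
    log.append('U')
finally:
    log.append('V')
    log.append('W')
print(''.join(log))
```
SUVW

Code before exception runs, then except, then all of finally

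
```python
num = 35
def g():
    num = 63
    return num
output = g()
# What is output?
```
63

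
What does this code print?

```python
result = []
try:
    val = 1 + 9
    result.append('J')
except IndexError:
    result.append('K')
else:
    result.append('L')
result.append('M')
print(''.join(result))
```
JLM

else block runs when no exception occurs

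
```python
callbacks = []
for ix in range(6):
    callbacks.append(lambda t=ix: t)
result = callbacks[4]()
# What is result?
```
4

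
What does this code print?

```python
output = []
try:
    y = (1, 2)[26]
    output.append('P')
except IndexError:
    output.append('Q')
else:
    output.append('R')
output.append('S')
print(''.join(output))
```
QS

else block skipped when exception is caught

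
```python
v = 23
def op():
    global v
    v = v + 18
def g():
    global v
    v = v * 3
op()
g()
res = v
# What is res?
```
123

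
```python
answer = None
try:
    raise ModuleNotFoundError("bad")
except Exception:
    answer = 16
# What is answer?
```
16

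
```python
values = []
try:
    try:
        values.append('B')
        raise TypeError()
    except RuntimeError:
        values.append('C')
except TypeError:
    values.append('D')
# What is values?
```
['B', 'D']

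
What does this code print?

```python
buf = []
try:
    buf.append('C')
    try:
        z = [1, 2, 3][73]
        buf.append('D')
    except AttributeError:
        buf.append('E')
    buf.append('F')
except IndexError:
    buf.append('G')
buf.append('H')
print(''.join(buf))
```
CGH

Inner handler doesn't match, propagates to outer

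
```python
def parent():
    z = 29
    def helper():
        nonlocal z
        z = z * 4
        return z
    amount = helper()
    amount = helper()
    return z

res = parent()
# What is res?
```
464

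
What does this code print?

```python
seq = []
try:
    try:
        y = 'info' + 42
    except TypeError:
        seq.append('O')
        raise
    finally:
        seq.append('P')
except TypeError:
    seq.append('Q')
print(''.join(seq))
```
OPQ

finally runs before re-raised exception propagates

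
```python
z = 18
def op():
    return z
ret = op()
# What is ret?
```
18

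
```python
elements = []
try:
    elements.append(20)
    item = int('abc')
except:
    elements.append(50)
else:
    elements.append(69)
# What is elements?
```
[20, 50]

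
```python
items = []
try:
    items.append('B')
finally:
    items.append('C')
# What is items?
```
['B', 'C']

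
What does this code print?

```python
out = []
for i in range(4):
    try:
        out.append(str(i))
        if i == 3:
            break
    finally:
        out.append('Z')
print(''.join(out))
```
0Z1Z2Z3Z

finally runs even when breaking out of loop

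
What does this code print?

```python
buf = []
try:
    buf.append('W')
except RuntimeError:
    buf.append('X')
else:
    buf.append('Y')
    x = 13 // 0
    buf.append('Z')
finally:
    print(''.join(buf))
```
WY

Try succeeds, else appends 'Y', ZeroDivisionError in else is uncaught, finally prints before exception propagates ('Z' never appended)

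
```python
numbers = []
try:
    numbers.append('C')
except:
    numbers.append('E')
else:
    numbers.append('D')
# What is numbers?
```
['C', 'D']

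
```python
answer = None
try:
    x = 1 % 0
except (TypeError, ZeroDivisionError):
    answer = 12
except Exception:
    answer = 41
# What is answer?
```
12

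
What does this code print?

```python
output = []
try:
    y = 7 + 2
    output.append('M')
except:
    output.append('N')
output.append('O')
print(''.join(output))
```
MO

No exception, try block completes normally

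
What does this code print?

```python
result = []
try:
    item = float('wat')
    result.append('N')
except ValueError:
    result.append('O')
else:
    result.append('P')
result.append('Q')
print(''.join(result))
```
OQ

else block skipped when exception is caught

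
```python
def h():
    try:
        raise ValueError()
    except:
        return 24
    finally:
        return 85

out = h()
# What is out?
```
85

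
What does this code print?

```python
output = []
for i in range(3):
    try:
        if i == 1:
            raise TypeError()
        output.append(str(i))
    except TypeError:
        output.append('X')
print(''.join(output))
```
0X2

Exception on i=1 caught, loop continues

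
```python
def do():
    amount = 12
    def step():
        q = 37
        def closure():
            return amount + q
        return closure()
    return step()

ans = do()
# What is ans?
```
49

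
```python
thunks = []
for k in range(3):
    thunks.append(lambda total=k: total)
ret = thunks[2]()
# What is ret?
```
2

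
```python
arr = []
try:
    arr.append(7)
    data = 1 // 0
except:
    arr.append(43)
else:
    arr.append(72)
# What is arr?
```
[7, 43]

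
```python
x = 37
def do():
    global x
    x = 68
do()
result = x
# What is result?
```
68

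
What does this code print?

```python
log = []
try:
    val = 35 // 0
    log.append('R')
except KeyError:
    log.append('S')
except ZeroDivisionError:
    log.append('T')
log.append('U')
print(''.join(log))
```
TU

ZeroDivisionError is caught by its specific handler, not KeyError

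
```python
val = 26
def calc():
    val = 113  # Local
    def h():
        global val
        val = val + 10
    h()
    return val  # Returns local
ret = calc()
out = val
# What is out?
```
36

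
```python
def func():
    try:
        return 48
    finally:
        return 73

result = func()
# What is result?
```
73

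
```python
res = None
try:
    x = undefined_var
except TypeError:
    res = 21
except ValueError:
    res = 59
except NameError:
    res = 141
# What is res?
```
141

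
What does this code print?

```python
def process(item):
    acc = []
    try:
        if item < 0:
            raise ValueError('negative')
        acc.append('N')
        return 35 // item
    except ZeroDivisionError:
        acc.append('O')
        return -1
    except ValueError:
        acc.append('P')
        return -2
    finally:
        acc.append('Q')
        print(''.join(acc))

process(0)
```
NOQ

item=0 causes ZeroDivisionError, caught, finally prints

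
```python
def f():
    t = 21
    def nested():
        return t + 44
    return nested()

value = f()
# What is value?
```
65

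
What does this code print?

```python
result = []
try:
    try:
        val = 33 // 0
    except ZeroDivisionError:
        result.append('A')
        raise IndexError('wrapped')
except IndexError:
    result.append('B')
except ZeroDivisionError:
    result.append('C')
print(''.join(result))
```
AB

New IndexError raised, caught by outer IndexError handler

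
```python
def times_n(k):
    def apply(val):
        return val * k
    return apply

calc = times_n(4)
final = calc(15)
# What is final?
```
60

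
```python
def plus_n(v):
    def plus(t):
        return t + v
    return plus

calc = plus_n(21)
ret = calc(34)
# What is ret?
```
55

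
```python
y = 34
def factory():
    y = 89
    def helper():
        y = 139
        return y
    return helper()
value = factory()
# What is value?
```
139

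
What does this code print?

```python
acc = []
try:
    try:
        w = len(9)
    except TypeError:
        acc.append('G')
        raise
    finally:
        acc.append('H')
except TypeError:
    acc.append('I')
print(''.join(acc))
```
GHI

finally runs before re-raised exception propagates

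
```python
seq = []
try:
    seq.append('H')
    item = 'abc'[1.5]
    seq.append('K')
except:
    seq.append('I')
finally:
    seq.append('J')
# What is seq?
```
['H', 'I', 'J']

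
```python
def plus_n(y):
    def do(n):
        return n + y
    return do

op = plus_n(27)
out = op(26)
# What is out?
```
53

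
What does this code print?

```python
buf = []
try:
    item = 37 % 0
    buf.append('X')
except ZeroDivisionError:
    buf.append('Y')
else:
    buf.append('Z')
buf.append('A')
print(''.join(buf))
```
YA

else block skipped when exception is caught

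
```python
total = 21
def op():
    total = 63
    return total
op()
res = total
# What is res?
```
21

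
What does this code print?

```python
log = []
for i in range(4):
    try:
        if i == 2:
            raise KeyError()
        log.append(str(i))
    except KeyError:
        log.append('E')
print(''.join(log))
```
01E3

Exception on i=2 caught, loop continues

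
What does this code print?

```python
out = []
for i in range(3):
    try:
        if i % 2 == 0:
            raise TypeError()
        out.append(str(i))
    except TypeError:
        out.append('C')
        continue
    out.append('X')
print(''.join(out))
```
C1XC

continue in except skips rest of loop body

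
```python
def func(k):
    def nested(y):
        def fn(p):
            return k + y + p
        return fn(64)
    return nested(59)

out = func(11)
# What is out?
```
134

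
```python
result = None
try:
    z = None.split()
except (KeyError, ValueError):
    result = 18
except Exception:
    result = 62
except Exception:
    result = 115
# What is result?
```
62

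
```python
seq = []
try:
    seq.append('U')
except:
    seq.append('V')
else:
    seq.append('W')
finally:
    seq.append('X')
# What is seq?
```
['U', 'W', 'X']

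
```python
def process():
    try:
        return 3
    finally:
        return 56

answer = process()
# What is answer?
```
56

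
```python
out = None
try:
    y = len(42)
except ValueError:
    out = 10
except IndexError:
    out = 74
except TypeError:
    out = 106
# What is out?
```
106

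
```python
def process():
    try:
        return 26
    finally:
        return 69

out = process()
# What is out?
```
69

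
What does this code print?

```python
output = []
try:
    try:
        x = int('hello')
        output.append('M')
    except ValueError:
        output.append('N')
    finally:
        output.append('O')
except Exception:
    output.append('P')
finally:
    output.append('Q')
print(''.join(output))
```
NOQ

Both finally blocks run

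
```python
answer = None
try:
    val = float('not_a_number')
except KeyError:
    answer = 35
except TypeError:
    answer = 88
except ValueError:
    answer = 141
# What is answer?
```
141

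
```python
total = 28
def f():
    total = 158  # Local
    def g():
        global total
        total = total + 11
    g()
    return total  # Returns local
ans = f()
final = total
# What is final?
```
39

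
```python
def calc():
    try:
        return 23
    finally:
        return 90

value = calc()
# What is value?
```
90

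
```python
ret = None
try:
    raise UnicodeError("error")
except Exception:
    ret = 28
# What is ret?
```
28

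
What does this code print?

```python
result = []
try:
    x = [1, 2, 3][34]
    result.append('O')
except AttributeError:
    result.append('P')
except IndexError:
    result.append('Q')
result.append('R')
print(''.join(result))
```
QR

IndexError is caught by its specific handler, not AttributeError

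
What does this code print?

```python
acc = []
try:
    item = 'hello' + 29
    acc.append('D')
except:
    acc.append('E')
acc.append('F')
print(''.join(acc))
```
EF

Exception raised in try, caught by bare except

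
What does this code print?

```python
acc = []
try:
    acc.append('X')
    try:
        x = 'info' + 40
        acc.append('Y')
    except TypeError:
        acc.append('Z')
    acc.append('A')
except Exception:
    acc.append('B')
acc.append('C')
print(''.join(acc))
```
XZAC

Inner exception caught by inner handler, outer continues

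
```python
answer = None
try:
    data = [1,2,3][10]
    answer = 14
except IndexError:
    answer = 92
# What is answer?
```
92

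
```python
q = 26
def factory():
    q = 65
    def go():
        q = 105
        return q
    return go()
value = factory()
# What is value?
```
105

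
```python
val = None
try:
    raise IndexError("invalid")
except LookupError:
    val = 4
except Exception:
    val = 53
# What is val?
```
4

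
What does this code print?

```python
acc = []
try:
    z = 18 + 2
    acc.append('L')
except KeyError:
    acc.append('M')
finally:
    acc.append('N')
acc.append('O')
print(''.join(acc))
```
LNO

finally runs after normal execution too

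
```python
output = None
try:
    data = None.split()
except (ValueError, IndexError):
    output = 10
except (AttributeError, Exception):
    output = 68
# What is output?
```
68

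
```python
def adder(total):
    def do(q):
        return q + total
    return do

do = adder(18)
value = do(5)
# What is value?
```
23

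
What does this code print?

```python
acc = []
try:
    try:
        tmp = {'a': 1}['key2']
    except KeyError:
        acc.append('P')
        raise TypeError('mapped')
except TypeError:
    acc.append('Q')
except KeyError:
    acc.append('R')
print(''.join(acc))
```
PQ

New TypeError raised, caught by outer TypeError handler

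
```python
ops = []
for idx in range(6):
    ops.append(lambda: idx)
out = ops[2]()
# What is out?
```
5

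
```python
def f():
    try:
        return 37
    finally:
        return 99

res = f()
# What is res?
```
99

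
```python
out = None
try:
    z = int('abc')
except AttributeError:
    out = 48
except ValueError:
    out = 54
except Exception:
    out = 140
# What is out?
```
54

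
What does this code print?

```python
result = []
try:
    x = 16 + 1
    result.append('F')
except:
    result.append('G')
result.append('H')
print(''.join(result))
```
FH

No exception, try block completes normally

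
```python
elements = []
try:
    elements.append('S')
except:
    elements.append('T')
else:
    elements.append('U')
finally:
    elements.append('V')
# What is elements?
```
['S', 'U', 'V']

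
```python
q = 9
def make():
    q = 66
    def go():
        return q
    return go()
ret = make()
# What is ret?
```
66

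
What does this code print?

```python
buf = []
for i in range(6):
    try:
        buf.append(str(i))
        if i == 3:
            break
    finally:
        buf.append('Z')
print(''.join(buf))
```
0Z1Z2Z3Z

finally runs even when breaking out of loop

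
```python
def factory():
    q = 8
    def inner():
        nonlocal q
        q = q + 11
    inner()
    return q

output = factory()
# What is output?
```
19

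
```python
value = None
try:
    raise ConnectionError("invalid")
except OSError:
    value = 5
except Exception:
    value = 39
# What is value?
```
5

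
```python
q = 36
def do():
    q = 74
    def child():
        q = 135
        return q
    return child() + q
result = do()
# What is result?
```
209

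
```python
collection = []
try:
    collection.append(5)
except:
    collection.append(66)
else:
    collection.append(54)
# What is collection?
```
[5, 54]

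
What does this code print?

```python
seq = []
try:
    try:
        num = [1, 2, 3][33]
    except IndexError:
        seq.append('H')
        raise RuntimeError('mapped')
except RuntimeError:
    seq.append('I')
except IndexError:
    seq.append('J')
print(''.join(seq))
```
HI

New RuntimeError raised, caught by outer RuntimeError handler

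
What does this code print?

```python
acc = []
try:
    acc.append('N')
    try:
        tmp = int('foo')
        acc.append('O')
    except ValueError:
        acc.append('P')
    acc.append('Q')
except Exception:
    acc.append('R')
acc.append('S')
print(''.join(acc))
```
NPQS

Inner exception caught by inner handler, outer continues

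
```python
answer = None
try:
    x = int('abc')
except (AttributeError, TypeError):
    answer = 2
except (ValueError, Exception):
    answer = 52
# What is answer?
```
52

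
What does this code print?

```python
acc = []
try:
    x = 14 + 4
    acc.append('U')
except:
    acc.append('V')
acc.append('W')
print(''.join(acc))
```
UW

No exception, try block completes normally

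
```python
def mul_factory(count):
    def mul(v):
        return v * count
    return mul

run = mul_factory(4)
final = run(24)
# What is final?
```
96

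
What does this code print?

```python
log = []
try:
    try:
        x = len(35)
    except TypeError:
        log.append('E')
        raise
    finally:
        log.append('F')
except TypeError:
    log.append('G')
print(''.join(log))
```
EFG

finally runs before re-raised exception propagates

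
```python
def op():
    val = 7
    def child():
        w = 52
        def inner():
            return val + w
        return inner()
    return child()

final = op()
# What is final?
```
59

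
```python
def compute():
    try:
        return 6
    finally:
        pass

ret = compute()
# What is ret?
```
6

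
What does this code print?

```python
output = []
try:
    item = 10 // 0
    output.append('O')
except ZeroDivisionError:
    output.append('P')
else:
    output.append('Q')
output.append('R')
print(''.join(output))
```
PR

else block skipped when exception is caught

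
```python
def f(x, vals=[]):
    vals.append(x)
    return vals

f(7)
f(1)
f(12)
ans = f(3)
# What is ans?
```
[7, 1, 12, 3]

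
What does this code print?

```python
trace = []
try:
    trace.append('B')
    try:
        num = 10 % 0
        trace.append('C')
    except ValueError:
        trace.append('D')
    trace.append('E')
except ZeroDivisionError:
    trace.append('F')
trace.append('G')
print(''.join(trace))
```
BFG

Inner handler doesn't match, propagates to outer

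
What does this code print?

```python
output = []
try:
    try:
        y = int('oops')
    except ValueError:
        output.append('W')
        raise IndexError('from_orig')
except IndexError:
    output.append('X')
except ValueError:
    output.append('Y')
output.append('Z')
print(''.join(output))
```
WXZ

IndexError raised and caught, original ValueError not re-raised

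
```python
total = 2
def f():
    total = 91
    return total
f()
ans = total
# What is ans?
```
2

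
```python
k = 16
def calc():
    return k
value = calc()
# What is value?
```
16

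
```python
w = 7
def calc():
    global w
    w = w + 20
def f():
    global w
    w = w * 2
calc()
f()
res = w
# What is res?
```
54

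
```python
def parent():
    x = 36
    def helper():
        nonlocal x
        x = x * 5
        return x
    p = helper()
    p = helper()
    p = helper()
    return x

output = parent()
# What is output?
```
4500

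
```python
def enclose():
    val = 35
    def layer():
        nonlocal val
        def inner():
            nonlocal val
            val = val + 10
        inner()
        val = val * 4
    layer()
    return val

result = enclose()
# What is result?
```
180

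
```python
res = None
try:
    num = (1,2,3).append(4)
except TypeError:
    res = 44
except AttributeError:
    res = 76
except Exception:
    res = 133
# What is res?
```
76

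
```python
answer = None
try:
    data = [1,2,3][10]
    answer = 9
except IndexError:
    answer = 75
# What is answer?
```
75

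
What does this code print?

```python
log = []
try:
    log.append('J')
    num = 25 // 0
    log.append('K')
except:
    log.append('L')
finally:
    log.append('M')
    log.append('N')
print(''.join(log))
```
JLMN

Code before exception runs, then except, then all of finally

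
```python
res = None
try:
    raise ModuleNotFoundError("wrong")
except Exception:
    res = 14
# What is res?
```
14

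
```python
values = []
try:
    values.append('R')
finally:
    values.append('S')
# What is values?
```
['R', 'S']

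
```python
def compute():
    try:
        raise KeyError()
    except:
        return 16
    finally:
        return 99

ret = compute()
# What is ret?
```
99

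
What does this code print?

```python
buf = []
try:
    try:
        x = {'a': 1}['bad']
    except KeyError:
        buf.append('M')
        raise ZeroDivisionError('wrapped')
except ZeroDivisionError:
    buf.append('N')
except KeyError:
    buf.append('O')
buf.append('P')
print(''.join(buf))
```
MNP

ZeroDivisionError raised and caught, original KeyError not re-raised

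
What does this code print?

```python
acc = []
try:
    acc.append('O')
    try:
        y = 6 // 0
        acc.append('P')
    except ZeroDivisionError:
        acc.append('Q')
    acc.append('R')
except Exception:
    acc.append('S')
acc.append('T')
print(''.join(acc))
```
OQRT

Inner exception caught by inner handler, outer continues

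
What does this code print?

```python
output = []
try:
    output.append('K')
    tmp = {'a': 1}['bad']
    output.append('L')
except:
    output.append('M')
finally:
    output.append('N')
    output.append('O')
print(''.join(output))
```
KMNO

Code before exception runs, then except, then all of finally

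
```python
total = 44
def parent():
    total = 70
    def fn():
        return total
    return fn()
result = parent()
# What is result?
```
70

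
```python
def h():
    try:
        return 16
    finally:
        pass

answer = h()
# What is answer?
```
16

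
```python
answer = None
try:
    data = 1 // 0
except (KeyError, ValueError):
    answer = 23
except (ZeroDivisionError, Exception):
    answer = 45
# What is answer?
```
45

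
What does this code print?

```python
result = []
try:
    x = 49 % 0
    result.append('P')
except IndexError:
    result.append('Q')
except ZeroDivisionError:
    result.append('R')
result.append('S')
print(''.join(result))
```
RS

ZeroDivisionError is caught by its specific handler, not IndexError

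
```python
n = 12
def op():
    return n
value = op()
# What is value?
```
12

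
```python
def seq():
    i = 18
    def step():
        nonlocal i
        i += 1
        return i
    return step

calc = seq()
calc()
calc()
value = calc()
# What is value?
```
21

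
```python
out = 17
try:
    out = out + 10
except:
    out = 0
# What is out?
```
27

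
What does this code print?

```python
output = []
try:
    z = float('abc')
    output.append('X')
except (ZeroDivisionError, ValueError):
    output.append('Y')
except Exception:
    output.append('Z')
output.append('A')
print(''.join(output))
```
YA

ValueError matches tuple containing it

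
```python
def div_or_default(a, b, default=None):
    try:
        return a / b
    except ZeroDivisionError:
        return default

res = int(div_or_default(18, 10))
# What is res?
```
1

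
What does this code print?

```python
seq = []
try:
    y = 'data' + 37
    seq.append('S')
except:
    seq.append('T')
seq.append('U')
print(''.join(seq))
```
TU

Exception raised in try, caught by bare except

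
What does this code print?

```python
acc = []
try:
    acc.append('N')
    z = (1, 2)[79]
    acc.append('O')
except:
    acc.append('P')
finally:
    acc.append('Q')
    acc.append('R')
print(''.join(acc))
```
NPQR

Code before exception runs, then except, then all of finally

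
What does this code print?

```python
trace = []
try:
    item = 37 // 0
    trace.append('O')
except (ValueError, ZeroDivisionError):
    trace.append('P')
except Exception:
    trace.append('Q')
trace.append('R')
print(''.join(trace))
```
PR

ZeroDivisionError matches tuple containing it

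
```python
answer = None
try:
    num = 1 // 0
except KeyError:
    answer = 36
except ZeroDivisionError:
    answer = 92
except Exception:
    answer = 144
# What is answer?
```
92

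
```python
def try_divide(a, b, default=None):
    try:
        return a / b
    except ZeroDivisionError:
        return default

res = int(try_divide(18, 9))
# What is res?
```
2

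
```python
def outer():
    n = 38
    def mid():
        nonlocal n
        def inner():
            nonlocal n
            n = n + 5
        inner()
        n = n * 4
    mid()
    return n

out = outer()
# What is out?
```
172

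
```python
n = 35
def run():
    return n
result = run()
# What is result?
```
35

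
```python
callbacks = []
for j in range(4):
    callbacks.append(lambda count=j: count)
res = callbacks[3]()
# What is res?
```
3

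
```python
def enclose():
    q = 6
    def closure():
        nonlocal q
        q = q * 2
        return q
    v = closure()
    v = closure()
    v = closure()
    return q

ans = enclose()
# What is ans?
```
48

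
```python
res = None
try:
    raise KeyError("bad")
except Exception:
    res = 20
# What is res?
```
20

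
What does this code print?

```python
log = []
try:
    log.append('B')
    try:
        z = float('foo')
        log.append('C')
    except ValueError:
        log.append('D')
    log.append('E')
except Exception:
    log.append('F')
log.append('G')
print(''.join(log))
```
BDEG

Inner exception caught by inner handler, outer continues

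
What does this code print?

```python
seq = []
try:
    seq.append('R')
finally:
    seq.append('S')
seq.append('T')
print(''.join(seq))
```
RST

try/finally without except, no exception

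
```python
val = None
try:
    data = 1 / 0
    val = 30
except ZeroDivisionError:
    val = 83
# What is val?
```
83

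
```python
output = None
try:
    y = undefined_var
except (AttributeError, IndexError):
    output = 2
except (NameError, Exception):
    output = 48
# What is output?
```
48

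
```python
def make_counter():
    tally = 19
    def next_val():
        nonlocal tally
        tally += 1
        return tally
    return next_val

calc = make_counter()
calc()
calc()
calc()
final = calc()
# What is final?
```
23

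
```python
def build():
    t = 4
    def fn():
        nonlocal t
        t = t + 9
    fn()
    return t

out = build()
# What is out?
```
13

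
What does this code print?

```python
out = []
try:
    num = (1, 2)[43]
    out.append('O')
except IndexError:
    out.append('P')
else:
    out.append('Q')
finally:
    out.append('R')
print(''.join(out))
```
PR

Exception: except runs, else skipped, finally runs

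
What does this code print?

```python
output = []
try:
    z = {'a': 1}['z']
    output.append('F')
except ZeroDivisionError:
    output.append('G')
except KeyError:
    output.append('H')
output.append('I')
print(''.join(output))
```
HI

KeyError is caught by its specific handler, not ZeroDivisionError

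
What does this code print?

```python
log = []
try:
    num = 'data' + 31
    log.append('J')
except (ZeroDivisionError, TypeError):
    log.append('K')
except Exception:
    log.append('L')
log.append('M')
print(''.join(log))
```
KM

TypeError matches tuple containing it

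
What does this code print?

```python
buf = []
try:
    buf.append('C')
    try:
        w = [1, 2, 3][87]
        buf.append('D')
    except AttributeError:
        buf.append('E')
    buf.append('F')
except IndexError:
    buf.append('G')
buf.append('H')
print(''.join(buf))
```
CGH

Inner handler doesn't match, propagates to outer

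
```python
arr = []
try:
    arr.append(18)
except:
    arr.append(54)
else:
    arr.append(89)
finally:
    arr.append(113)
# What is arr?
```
[18, 89, 113]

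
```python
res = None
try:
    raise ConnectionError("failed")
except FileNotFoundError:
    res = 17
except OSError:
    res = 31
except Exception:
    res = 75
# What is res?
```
31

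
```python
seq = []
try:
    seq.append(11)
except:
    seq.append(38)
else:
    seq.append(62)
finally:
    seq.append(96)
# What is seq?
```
[11, 62, 96]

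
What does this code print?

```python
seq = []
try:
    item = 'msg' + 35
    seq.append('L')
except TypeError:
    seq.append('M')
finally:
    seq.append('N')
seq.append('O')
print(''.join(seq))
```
MNO

finally always runs, even after exception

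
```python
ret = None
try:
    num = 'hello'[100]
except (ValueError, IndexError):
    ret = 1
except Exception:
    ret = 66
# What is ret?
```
1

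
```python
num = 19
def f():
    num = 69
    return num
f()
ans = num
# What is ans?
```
19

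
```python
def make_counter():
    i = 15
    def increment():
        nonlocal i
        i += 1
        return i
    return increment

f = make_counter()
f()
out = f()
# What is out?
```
17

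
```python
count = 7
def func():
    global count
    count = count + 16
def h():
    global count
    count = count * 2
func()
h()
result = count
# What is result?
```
46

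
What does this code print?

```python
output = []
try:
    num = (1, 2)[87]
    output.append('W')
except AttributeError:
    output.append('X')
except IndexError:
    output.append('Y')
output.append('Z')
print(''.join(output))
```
YZ

IndexError is caught by its specific handler, not AttributeError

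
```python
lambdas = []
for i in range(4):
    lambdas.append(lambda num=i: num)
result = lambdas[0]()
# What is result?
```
0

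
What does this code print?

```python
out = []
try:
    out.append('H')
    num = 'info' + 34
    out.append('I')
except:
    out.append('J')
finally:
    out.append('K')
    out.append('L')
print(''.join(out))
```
HJKL

Code before exception runs, then except, then all of finally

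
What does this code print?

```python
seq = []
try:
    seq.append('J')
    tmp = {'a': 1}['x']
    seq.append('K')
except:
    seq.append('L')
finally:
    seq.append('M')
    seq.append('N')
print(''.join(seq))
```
JLMN

Code before exception runs, then except, then all of finally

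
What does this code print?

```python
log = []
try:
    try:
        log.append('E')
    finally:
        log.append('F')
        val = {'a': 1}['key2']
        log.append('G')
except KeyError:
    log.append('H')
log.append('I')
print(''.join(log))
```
EFHI

Exception in inner finally caught by outer except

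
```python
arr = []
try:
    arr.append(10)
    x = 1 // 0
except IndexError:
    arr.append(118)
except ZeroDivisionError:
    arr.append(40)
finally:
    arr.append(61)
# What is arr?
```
[10, 40, 61]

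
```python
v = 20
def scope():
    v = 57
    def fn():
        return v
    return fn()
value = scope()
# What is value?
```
57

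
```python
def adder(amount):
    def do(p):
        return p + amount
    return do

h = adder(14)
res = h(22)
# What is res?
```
36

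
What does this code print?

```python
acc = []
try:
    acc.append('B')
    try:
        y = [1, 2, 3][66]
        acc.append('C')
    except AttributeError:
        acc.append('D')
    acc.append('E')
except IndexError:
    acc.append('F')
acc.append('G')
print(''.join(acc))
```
BFG

Inner handler doesn't match, propagates to outer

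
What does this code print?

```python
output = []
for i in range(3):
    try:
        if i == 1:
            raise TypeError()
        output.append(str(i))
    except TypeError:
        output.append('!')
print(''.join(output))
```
0!2

Exception on i=1 caught, loop continues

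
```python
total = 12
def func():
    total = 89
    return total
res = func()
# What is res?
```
89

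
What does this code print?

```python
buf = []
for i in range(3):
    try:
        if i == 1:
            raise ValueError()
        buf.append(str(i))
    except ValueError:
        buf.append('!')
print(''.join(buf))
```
0!2

Exception on i=1 caught, loop continues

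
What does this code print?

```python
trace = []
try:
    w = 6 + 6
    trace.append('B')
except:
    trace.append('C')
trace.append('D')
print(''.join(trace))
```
BD

No exception, try block completes normally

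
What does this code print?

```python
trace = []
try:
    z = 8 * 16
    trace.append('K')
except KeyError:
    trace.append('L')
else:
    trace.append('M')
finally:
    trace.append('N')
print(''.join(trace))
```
KMN

else runs before finally when no exception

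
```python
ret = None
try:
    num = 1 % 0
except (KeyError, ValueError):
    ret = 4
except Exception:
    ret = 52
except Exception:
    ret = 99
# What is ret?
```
52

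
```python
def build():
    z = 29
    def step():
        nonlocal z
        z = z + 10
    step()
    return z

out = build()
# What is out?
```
39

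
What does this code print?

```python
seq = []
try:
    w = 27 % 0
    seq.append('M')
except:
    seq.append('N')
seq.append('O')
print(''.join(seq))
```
NO

Exception raised in try, caught by bare except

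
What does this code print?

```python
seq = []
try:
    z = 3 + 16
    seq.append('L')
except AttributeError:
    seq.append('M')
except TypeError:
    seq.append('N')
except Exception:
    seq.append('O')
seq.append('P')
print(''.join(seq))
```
LP

No exception, try block completes normally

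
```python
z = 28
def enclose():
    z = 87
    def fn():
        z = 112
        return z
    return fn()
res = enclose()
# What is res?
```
112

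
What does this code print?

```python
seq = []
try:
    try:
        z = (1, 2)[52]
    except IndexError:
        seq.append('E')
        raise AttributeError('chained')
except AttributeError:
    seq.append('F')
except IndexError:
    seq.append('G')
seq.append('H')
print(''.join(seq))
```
EFH

AttributeError raised and caught, original IndexError not re-raised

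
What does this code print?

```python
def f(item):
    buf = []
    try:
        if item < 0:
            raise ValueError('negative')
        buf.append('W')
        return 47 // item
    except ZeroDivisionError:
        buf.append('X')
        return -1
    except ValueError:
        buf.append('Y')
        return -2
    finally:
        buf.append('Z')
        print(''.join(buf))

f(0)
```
WXZ

item=0 causes ZeroDivisionError, caught, finally prints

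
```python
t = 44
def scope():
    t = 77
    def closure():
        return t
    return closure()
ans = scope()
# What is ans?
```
77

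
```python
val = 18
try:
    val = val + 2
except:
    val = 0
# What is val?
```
20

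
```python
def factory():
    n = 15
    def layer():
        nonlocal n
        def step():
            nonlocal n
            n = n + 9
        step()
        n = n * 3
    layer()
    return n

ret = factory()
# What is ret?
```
72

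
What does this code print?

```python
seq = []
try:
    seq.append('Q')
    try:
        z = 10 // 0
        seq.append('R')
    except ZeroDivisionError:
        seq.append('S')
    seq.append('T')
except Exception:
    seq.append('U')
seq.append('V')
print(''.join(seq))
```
QSTV

Inner exception caught by inner handler, outer continues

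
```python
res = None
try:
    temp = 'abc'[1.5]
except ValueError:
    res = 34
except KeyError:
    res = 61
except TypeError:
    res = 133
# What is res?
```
133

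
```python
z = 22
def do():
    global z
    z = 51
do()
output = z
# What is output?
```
51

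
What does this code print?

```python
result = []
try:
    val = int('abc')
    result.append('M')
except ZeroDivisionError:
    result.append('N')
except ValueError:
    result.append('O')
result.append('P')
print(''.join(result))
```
OP

ValueError is caught by its specific handler, not ZeroDivisionError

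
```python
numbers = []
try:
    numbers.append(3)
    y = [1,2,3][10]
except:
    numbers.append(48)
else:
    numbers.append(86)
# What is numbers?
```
[3, 48]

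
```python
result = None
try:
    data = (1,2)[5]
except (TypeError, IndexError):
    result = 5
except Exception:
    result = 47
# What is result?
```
5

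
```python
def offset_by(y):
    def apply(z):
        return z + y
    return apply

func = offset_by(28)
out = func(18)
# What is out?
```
46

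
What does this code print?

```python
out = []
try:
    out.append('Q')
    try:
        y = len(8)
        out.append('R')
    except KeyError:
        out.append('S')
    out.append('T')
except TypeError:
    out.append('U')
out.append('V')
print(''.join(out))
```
QUV

Inner handler doesn't match, propagates to outer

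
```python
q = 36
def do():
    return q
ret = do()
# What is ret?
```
36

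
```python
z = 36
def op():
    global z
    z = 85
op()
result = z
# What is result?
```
85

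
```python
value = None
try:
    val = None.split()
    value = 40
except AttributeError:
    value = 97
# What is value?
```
97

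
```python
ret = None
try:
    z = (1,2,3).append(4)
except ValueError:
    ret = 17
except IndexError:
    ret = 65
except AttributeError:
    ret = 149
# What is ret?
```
149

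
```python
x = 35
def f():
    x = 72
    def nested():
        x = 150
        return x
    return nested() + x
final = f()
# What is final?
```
222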